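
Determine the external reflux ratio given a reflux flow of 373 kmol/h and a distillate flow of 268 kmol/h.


Reflux ratio definition: R = L / D (liquid returned / distillate withdrawn)
L = 373 kmol/h, D = 268 kmol/h
R = 373 / 268 = 1.392

1.392


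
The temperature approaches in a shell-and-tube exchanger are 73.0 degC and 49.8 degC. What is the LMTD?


LMTD = (dT1 - dT2) / ln(dT1/dT2)
= (73.0 - 49.8) / ln(73.0 / 49.8) = 23.2 / 0.382444 = 60.66

60.66 degC


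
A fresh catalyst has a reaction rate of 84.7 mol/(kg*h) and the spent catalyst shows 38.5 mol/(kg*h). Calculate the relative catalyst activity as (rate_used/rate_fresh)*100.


Activity (%) = (rate_used / rate_fresh) * 100
rate_used = 38.5, rate_fresh = 84.7
= (38.5 / 84.7) * 100
= 0.4545 * 100 = 45.45

45.45 %


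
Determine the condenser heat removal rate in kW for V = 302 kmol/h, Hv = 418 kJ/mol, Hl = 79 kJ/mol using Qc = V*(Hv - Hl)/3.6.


Qc = 302 * (418 - 79) / 3.6 = 302 * 339 / 3.6 = 28440

28440 kW


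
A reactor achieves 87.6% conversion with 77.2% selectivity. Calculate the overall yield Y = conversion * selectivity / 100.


Overall yield = conversion (%) * selectivity (%) / 100
Conversion = 87.6%, Selectivity = 77.2%
Y = 87.6 * 77.2 / 100
= 67.6272 %

67.6272 %


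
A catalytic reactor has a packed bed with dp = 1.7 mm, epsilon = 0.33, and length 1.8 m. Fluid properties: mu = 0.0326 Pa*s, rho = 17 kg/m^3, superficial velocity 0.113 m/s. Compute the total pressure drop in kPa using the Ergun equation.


dp = 1.7 mm = 0.0017 m
Viscous term = 150*0.0326*0.113*(1-0.33)^2 / (0.0017^2*0.33^3) = 2388350
Inertial term = 1.75*17*0.113^2*(1-0.33) / (0.0017*0.33^3) = 4166.08
dP/L = 2388350 + 4166.08 = 2392520 Pa/m
dP = 2392520 * 1.8 / 1000 = 4307 kPa

4307 kPa


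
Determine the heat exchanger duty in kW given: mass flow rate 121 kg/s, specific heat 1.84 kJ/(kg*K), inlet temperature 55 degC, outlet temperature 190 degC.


Q = m_dot * cp * delta_T
delta_T = 190 - 55 = 135 K
Q = 121 * 1.84 * 135
= 222.64 * 135
= 30056.4 kW

30056.4 kW


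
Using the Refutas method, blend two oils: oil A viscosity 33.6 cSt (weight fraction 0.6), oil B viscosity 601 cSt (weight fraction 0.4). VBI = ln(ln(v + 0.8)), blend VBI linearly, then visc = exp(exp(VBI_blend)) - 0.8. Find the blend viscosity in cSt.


Refutas method: VBN_i = 14.534*ln(ln(visc_i + 0.8)) + 10.975, blended linearly by mass fraction; since VBN is linear in VBI_i = ln(ln(visc_i + 0.8)) and the fractions sum to 1, blend VBI directly: visc = exp(exp(VBI_blend)) - 0.8
VBI_1 = ln(ln(33.6 + 0.8)) = 1.26358
VBI_2 = ln(ln(601 + 0.8)) = 1.85629
VBI_blend = 0.6 * 1.26358 + 0.4 * 1.85629 = 1.50066
visc_blend = exp(exp(1.50066)) - 0.8 = 87.85

87.85 cSt


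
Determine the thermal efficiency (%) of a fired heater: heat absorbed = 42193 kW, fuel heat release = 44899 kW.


Furnace efficiency = Q_absorbed / Q_fuel * 100
= 42193 / 44899 * 100 = 93.97

93.97 %


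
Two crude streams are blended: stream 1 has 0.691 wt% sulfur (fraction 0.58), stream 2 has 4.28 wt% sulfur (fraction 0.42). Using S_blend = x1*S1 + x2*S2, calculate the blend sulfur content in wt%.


Linear sulfur blending: S_blend = x1*S1 + x2*S2
Contribution 1: 0.58 * 0.691 = 0.40078 wt%
Contribution 2: 0.42 * 4.28 = 1.7976 wt%
S_blend = 0.40078 + 1.7976 = 2.19838

2.19838 wt%


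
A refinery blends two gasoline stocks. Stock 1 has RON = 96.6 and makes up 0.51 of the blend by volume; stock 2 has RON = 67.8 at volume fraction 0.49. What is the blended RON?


Linear blending: RON_blend = sum(vi * RONi)
Contribution 1: 0.51 * 96.6 = 49.266
Contribution 2: 0.49 * 67.8 = 33.222
RON_blend = 49.266 + 33.222 = 82.488

82.488


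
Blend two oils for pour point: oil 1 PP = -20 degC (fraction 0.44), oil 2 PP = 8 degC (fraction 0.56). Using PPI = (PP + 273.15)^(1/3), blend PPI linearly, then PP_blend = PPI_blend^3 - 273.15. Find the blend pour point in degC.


PPI_1 = (-20 + 273.15)^(1/3) = 6.325953
PPI_2 = (8 + 273.15)^(1/3) = 6.551077
PPI_blend = 0.44 * 6.325953 + 0.56 * 6.551077 = 6.452022
PP_blend = 6.452022^3 - 273.15 = 268.5886 - 273.15 = -4.56

-4.56 degC


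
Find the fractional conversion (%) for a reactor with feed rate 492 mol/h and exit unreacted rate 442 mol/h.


X = (F_in - F_out) / F_in * 100
Moles reacted = 492 - 442 = 50
X = 50 / 492 * 100
= 0.1016 * 100
= 10.16 %

10.16 %


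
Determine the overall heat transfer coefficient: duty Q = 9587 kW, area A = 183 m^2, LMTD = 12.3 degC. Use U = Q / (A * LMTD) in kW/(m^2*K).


From Q = U*A*LMTD, U = Q / (A * LMTD)
U = 9587 / (183 * 12.3) = 9587 / 2250.9 = 4.259

4.259 kW/(m^2*K)


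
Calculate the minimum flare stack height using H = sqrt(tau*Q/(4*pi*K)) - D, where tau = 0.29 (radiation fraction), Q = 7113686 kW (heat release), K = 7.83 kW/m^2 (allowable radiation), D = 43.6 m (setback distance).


tau*Q/(4*pi*K) = 0.29 * 7113686 / (4 * pi * 7.83) = 20966.3
sqrt(20966.3) = 144.797
H = 144.797 - 43.6 = 101.2

101.2 m


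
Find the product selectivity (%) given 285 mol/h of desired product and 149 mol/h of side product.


Selectivity = desired / (desired + undesired) * 100
Total products = 285 + 149 = 434 mol/h
S = 285 / 434 * 100
= 0.6567 * 100
= 65.67 %

65.67 %


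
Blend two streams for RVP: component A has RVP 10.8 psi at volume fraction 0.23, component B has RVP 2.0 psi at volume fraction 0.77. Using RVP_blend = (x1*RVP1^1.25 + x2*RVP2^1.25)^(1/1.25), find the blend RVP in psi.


Chevron index: RVP_blend = (sum xi*RVPi^1.25)^(1/1.25)
RVP^1.25 terms: 0.23 * 10.8^1.25 + 0.77 * 2.0^1.25 = 6.33444
RVP_blend = 6.33444^(1/1.25) = 4.379

4.379 psi


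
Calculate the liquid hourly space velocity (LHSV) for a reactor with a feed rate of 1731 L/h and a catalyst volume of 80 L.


LHSV = volumetric feed rate / catalyst volume
= 1731 L/h / 80 L
= 21.64 h^-1

21.64 h^-1


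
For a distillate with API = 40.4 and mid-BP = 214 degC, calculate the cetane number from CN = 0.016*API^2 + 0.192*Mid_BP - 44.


CN = 0.016 * 40.4^2 + 0.192 * 214 - 44
CN = 26.11456 + 41.088 - 44 = 23.20256

23.20256


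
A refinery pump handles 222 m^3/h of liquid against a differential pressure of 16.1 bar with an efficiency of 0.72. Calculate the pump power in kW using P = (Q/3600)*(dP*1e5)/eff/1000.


Q = 222 / 3600 = 0.0616667 m^3/s
P = 0.0616667 * (16.1 * 1e5) / 0.72 / 1000 = 137.9

137.9 kW


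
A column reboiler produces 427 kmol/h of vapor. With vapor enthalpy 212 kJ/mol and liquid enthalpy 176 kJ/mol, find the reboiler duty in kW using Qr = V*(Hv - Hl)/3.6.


Qr = 427 * (212 - 176) / 3.6 = 427 * 36 / 3.6 = 4270

4270 kW


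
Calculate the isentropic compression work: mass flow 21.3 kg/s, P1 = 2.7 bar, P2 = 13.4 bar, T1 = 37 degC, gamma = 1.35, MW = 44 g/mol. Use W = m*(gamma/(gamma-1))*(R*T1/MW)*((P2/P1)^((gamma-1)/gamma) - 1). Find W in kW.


Isentropic work: W = m*(gamma/(gamma-1))*(R*T1/MW)*((P2/P1)^((gamma-1)/gamma) - 1)
T1 = 37 + 273.15 = 310.15 K
Pressure ratio = 13.4 / 2.7 = 4.96296
Exponent = (1.35 - 1)/1.35 = 0.259259
(P2/P1)^exp - 1 = 4.96296^0.259259 - 1 = 0.514876
W = 21.3 * 1.35 / 0.35 * 8.314 * 310.15 / 44 * 0.514876 = 2479

2479 kW


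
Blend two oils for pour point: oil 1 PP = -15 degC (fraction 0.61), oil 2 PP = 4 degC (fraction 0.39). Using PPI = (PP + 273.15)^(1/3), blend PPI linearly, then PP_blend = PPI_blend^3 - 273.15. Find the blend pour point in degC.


PPI_1 = (-15 + 273.15)^(1/3) = 6.36733
PPI_2 = (4 + 273.15)^(1/3) = 6.51986
PPI_blend = 0.61 * 6.36733 + 0.39 * 6.51986 = 6.426817
PP_blend = 6.426817^3 - 273.15 = 265.4531 - 273.15 = -7.7

-7.7 degC


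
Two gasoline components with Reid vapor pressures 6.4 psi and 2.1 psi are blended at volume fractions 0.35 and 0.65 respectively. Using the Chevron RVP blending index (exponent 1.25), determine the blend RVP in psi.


Chevron index: RVP_blend = (sum xi*RVPi^1.25)^(1/1.25)
RVP^1.25 terms: 0.35 * 6.4^1.25 + 0.65 * 2.1^1.25 = 5.206
RVP_blend = 5.206^(1/1.25) = 3.743

3.743 psi


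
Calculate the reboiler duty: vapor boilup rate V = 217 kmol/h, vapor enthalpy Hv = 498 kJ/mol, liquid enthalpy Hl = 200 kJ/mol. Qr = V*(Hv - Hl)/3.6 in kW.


Qr = 217 * (498 - 200) / 3.6 = 217 * 298 / 3.6 = 17960

17960 kW


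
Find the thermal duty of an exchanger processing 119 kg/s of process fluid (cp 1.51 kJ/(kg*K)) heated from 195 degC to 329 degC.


Q = m_dot * cp * delta_T
delta_T = 329 - 195 = 134 K
Q = 119 * 1.51 * 134
= 179.69 * 134
= 24078.46 kW

24078.46 kW


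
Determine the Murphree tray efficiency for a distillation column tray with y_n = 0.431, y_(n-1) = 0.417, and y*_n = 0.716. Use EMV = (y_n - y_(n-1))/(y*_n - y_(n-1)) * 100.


Murphree vapor efficiency: EMV = (y_n - y_(n-1)) / (y*_n - y_(n-1)) * 100
EMV = (0.431 - 0.417) / (0.716 - 0.417) * 100 = 0.014 / 0.299 * 100 = 4.682

4.682 %


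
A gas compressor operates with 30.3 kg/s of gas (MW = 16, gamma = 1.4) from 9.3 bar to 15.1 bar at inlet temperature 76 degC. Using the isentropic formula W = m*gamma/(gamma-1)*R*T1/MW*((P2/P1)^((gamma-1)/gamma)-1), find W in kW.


Isentropic work: W = m*(gamma/(gamma-1))*(R*T1/MW)*((P2/P1)^((gamma-1)/gamma) - 1)
T1 = 76 + 273.15 = 349.15 K
Pressure ratio = 15.1 / 9.3 = 1.62366
Exponent = (1.4 - 1)/1.4 = 0.285714
(P2/P1)^exp - 1 = 1.62366^0.285714 - 1 = 0.148527
W = 30.3 * 1.4 / 0.4 * 8.314 * 349.15 / 16 * 0.148527 = 2858

2858 kW


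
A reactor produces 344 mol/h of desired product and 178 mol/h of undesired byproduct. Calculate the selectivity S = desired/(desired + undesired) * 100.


Selectivity = desired / (desired + undesired) * 100
Total products = 344 + 178 = 522 mol/h
S = 344 / 522 * 100
= 0.6590 * 100
= 65.90 %

65.90 %


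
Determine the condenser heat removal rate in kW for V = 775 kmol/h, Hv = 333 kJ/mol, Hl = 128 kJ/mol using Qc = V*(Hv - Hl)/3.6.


Qc = 775 * (333 - 128) / 3.6 = 775 * 205 / 3.6 = 44130

44130 kW


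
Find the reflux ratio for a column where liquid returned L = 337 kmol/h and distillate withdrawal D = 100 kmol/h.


Reflux ratio definition: R = L / D (liquid returned / distillate withdrawn)
L = 337 kmol/h, D = 100 kmol/h
R = 337 / 100 = 3.370

3.370


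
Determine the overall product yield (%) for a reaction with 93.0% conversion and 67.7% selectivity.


Overall yield = conversion (%) * selectivity (%) / 100
Conversion = 93.0%, Selectivity = 67.7%
Y = 93.0 * 67.7 / 100
= 62.961 %

62.961 %


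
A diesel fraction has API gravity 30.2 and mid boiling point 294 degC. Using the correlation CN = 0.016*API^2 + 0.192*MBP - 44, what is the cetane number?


CN = 0.016 * 30.2^2 + 0.192 * 294 - 44
CN = 14.59264 + 56.448 - 44 = 27.04064

27.04064


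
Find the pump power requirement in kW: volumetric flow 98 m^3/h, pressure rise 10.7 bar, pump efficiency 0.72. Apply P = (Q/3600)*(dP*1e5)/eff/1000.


Q = 98 / 3600 = 0.0272222 m^3/s
P = 0.0272222 * (10.7 * 1e5) / 0.72 / 1000 = 40.46

40.46 kW


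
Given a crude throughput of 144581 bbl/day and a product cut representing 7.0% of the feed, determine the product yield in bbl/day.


Crude throughput = 144581 bbl/day
Fraction yield = 7.0%
yield = throughput * fraction / 100
yield = 144581 * 7.0 / 100 = 10120.67

10120.67 bbl/day


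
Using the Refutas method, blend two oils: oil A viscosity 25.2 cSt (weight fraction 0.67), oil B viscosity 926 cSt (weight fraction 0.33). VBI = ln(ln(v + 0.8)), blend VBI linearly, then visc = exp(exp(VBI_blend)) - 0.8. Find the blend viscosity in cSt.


Refutas method: VBN_i = 14.534*ln(ln(visc_i + 0.8)) + 10.975, blended linearly by mass fraction; since VBN is linear in VBI_i = ln(ln(visc_i + 0.8)) and the fractions sum to 1, blend VBI directly: visc = exp(exp(VBI_blend)) - 0.8
VBI_1 = ln(ln(25.2 + 0.8)) = 1.18114
VBI_2 = ln(ln(926 + 0.8)) = 1.92158
VBI_blend = 0.67 * 1.18114 + 0.33 * 1.92158 = 1.42549
visc_blend = exp(exp(1.42549)) - 0.8 = 63.26

63.26 cSt


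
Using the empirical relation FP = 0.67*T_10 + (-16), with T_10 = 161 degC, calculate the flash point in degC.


FP = 0.67 * 161 + (-16) = 91.87

91.87 degC


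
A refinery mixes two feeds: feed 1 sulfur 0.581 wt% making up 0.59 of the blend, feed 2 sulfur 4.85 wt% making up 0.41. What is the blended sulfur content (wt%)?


Linear sulfur blending: S_blend = x1*S1 + x2*S2
Contribution 1: 0.59 * 0.581 = 0.34279 wt%
Contribution 2: 0.41 * 4.85 = 1.9885 wt%
S_blend = 0.34279 + 1.9885 = 2.33129

2.33129 wt%


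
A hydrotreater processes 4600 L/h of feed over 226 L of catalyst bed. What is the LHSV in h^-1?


LHSV = volumetric feed rate / catalyst volume
= 4600 L/h / 226 L
= 20.35 h^-1

20.35 h^-1


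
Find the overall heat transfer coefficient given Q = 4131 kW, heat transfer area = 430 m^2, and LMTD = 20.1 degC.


From Q = U*A*LMTD, U = Q / (A * LMTD)
U = 4131 / (430 * 20.1) = 4131 / 8643 = 0.4780

0.4780 kW/(m^2*K)


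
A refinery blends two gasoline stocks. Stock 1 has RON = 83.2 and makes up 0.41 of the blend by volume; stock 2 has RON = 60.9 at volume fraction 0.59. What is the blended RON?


Linear blending: RON_blend = sum(vi * RONi)
Contribution 1: 0.41 * 83.2 = 34.112
Contribution 2: 0.59 * 60.9 = 35.931
RON_blend = 34.112 + 35.931 = 70.043

70.043


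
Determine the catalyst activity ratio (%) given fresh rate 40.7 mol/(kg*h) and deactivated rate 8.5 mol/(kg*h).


Activity (%) = (rate_used / rate_fresh) * 100
rate_used = 8.5, rate_fresh = 40.7
= (8.5 / 40.7) * 100
= 0.2088 * 100 = 20.88

20.88 %


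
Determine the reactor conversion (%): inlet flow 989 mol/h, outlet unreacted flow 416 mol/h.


X = (F_in - F_out) / F_in * 100
Moles reacted = 989 - 416 = 573
X = 573 / 989 * 100
= 0.5794 * 100
= 57.94 %

57.94 %


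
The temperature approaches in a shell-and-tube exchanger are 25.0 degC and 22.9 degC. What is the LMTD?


LMTD = (dT1 - dT2) / ln(dT1/dT2)
= (25.0 - 22.9) / ln(25.0 / 22.9) = 2.1 / 0.0877389 = 23.93

23.93 degC


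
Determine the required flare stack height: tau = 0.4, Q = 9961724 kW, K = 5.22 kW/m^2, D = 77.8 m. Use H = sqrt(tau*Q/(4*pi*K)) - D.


tau*Q/(4*pi*K) = 0.4 * 9961724 / (4 * pi * 5.22) = 60745.5
sqrt(60745.5) = 246.466
H = 246.466 - 77.8 = 168.7

168.7 m


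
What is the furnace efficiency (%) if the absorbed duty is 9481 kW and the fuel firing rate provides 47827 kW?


Furnace efficiency = Q_absorbed / Q_fuel * 100
= 9481 / 47827 * 100 = 19.82

19.82 %


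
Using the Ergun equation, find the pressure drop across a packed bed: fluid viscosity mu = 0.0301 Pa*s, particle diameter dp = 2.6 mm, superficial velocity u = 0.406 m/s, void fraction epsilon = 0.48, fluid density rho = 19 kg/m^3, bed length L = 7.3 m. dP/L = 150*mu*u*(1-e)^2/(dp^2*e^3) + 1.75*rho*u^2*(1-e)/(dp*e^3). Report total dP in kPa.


dp = 2.6 mm = 0.0026 m
Viscous term = 150*0.0301*0.406*(1-0.48)^2 / (0.0026^2*0.48^3) = 663010
Inertial term = 1.75*19*0.406^2*(1-0.48) / (0.0026*0.48^3) = 9911.74
dP/L = 663010 + 9911.74 = 672922 Pa/m
dP = 672922 * 7.3 / 1000 = 4912 kPa

4912 kPa


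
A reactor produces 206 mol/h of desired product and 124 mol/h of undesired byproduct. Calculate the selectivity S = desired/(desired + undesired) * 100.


Selectivity = desired / (desired + undesired) * 100
Total products = 206 + 124 = 330 mol/h
S = 206 / 330 * 100
= 0.6242 * 100
= 62.42 %

62.42 %


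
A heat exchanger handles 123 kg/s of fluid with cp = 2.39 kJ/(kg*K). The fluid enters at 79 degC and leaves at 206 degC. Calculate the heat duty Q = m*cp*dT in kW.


Q = m_dot * cp * delta_T
delta_T = 206 - 79 = 127 K
Q = 123 * 2.39 * 127
= 293.97 * 127
= 37334.19 kW

37334.19 kW


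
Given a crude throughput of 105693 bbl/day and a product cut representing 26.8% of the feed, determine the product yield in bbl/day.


Crude throughput = 105693 bbl/day
Fraction yield = 26.8%
yield = throughput * fraction / 100
yield = 105693 * 26.8 / 100 = 28325.724

28325.724 bbl/day


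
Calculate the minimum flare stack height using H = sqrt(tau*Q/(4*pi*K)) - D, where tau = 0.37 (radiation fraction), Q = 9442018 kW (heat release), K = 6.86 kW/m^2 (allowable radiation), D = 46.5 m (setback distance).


tau*Q/(4*pi*K) = 0.37 * 9442018 / (4 * pi * 6.86) = 40525.9
sqrt(40525.9) = 201.31
H = 201.31 - 46.5 = 154.8

154.8 m


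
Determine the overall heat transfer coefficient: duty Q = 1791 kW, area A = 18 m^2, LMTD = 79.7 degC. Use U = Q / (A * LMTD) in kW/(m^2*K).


From Q = U*A*LMTD, U = Q / (A * LMTD)
U = 1791 / (18 * 79.7) = 1791 / 1434.6 = 1.248

1.248 kW/(m^2*K)


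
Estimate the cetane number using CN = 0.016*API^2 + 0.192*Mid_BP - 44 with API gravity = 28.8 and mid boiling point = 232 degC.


CN = 0.016 * 28.8^2 + 0.192 * 232 - 44
CN = 13.27104 + 44.544 - 44 = 13.81504

13.81504


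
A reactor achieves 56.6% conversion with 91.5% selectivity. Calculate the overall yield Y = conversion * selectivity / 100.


Overall yield = conversion (%) * selectivity (%) / 100
Conversion = 56.6%, Selectivity = 91.5%
Y = 56.6 * 91.5 / 100
= 51.789 %

51.789 %


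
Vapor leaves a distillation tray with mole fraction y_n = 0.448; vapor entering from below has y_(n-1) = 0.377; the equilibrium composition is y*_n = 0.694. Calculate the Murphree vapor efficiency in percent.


Murphree vapor efficiency: EMV = (y_n - y_(n-1)) / (y*_n - y_(n-1)) * 100
EMV = (0.448 - 0.377) / (0.694 - 0.377) * 100 = 0.071 / 0.317 * 100 = 22.40

22.40 %


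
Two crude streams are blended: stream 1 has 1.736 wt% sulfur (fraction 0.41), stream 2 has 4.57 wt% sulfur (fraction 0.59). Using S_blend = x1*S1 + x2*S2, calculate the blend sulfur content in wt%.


Linear sulfur blending: S_blend = x1*S1 + x2*S2
Contribution 1: 0.41 * 1.736 = 0.71176 wt%
Contribution 2: 0.59 * 4.57 = 2.6963 wt%
S_blend = 0.71176 + 2.6963 = 3.40806

3.40806 wt%


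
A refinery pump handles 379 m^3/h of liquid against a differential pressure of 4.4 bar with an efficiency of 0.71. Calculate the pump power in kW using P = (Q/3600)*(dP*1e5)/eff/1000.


Q = 379 / 3600 = 0.105278 m^3/s
P = 0.105278 * (4.4 * 1e5) / 0.71 / 1000 = 65.24

65.24 kW


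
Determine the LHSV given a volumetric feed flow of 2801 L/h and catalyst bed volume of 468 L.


LHSV = volumetric feed rate / catalyst volume
= 2801 L/h / 468 L
= 5.985 h^-1

5.985 h^-1


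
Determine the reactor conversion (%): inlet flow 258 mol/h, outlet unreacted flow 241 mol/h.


X = (F_in - F_out) / F_in * 100
Moles reacted = 258 - 241 = 17
X = 17 / 258 * 100
= 0.06589 * 100
= 6.589 %

6.589 %


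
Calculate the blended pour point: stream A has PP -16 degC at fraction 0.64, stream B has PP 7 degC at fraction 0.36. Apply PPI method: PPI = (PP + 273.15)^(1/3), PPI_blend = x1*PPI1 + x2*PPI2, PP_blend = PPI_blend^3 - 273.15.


PPI_1 = (-16 + 273.15)^(1/3) = 6.359098
PPI_2 = (7 + 273.15)^(1/3) = 6.543301
PPI_blend = 0.64 * 6.359098 + 0.36 * 6.543301 = 6.425411
PP_blend = 6.425411^3 - 273.15 = 265.2789 - 273.15 = -7.87

-7.87 degC


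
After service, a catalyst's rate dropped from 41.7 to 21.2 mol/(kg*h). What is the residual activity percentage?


Activity (%) = (rate_used / rate_fresh) * 100
rate_used = 21.2, rate_fresh = 41.7
= (21.2 / 41.7) * 100
= 0.5084 * 100 = 50.84

50.84 %


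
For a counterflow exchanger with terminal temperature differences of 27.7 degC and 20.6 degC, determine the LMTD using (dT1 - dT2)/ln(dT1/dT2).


LMTD = (dT1 - dT2) / ln(dT1/dT2)
= (27.7 - 20.6) / ln(27.7 / 20.6) = 7.1 / 0.296141 = 23.98

23.98 degC


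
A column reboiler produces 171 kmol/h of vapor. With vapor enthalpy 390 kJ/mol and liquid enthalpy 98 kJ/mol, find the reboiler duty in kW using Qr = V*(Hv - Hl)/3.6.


Qr = 171 * (390 - 98) / 3.6 = 171 * 292 / 3.6 = 13870

13870 kW


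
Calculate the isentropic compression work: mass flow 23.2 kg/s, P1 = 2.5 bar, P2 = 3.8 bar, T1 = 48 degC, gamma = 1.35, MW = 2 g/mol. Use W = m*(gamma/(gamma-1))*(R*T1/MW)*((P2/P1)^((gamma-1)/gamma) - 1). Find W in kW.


Isentropic work: W = m*(gamma/(gamma-1))*(R*T1/MW)*((P2/P1)^((gamma-1)/gamma) - 1)
T1 = 48 + 273.15 = 321.15 K
Pressure ratio = 3.8 / 2.5 = 1.52
Exponent = (1.35 - 1)/1.35 = 0.259259
(P2/P1)^exp - 1 = 1.52^0.259259 - 1 = 0.114666
W = 23.2 * 1.35 / 0.35 * 8.314 * 321.15 / 2 * 0.114666 = 13700

13700 kW


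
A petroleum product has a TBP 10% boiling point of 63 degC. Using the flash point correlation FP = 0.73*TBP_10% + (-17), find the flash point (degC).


FP = 0.73 * 63 + (-17) = 28.99

28.99 degC


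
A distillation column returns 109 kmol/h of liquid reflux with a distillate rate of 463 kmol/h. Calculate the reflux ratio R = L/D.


Reflux ratio definition: R = L / D (liquid returned / distillate withdrawn)
L = 109 kmol/h, D = 463 kmol/h
R = 109 / 463 = 0.2354

0.2354


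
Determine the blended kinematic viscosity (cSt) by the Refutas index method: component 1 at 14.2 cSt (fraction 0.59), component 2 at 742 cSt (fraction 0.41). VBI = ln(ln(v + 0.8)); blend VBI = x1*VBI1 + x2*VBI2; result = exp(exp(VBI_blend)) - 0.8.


Refutas method: VBN_i = 14.534*ln(ln(visc_i + 0.8)) + 10.975, blended linearly by mass fraction; since VBN is linear in VBI_i = ln(ln(visc_i + 0.8)) and the fractions sum to 1, blend VBI directly: visc = exp(exp(VBI_blend)) - 0.8
VBI_1 = ln(ln(14.2 + 0.8)) = 0.996229
VBI_2 = ln(ln(742 + 0.8)) = 1.88865
VBI_blend = 0.59 * 0.996229 + 0.41 * 1.88865 = 1.36212
visc_blend = exp(exp(1.36212)) - 0.8 = 48.82

48.82 cSt


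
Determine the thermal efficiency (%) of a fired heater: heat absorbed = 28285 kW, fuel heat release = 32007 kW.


Furnace efficiency = Q_absorbed / Q_fuel * 100
= 28285 / 32007 * 100 = 88.37

88.37 %


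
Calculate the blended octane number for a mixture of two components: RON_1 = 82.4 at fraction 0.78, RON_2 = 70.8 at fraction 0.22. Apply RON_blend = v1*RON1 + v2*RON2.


Linear blending: RON_blend = sum(vi * RONi)
Contribution 1: 0.78 * 82.4 = 64.272
Contribution 2: 0.22 * 70.8 = 15.576
RON_blend = 64.272 + 15.576 = 79.848

79.848


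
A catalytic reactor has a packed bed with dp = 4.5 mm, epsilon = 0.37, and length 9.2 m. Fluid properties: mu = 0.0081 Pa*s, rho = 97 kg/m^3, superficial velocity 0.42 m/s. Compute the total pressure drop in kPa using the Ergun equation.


dp = 4.5 mm = 0.0045 m
Viscous term = 150*0.0081*0.42*(1-0.37)^2 / (0.0045^2*0.37^3) = 197459
Inertial term = 1.75*97*0.42^2*(1-0.37) / (0.0045*0.37^3) = 82762
dP/L = 197459 + 82762 = 280221 Pa/m
dP = 280221 * 9.2 / 1000 = 2578 kPa

2578 kPa


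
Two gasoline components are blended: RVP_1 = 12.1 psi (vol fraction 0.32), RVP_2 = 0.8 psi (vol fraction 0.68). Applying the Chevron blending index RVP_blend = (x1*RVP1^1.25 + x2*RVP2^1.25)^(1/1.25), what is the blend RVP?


Chevron index: RVP_blend = (sum xi*RVPi^1.25)^(1/1.25)
RVP^1.25 terms: 0.32 * 12.1^1.25 + 0.68 * 0.8^1.25 = 7.73605
RVP_blend = 7.73605^(1/1.25) = 5.138

5.138 psi


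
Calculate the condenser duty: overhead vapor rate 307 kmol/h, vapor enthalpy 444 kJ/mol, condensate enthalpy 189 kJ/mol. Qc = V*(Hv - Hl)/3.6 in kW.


Qc = 307 * (444 - 189) / 3.6 = 307 * 255 / 3.6 = 21750

21750 kW


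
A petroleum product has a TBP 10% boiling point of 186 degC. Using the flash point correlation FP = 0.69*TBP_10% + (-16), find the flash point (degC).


FP = 0.69 * 186 + (-16) = 112.34

112.34 degC


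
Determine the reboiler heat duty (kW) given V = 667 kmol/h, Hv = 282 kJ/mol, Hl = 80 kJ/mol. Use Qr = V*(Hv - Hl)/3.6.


Qr = 667 * (282 - 80) / 3.6 = 667 * 202 / 3.6 = 37430

37430 kW


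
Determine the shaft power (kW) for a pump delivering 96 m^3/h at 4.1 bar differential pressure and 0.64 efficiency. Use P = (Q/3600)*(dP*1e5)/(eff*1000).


Q = 96 / 3600 = 0.0266667 m^3/s
P = 0.0266667 * (4.1 * 1e5) / 0.64 / 1000 = 17.08

17.08 kW


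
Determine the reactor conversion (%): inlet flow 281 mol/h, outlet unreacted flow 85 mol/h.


X = (F_in - F_out) / F_in * 100
Moles reacted = 281 - 85 = 196
X = 196 / 281 * 100
= 0.6975 * 100
= 69.75 %

69.75 %


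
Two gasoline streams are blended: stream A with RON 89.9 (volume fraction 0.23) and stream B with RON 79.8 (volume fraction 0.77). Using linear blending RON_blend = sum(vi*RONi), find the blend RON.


Linear blending: RON_blend = sum(vi * RONi)
Contribution 1: 0.23 * 89.9 = 20.677
Contribution 2: 0.77 * 79.8 = 61.446
RON_blend = 20.677 + 61.446 = 82.123

82.123


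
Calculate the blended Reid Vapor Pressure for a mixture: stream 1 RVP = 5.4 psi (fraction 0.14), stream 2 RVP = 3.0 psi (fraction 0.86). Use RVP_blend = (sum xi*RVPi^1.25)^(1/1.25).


Chevron index: RVP_blend = (sum xi*RVPi^1.25)^(1/1.25)
RVP^1.25 terms: 0.14 * 5.4^1.25 + 0.86 * 3.0^1.25 = 4.54792
RVP_blend = 4.54792^(1/1.25) = 3.359

3.359 psi


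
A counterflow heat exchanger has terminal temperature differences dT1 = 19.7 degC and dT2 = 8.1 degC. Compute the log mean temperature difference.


LMTD = (dT1 - dT2) / ln(dT1/dT2)
= (19.7 - 8.1) / ln(19.7 / 8.1) = 11.6 / 0.888755 = 13.05

13.05 degC


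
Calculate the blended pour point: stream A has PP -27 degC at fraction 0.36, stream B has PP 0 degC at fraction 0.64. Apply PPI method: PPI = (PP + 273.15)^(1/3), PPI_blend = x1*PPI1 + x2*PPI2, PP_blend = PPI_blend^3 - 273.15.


PPI_1 = (-27 + 273.15)^(1/3) = 6.2671
PPI_2 = (0 + 273.15)^(1/3) = 6.488342
PPI_blend = 0.36 * 6.2671 + 0.64 * 6.488342 = 6.408695
PP_blend = 6.408695^3 - 273.15 = 263.2139 - 273.15 = -9.94

-9.94 degC


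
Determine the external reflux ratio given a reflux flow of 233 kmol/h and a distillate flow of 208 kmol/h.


Reflux ratio definition: R = L / D (liquid returned / distillate withdrawn)
L = 233 kmol/h, D = 208 kmol/h
R = 233 / 208 = 1.120

1.120


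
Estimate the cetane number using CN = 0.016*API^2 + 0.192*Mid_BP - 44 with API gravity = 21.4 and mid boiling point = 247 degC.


CN = 0.016 * 21.4^2 + 0.192 * 247 - 44
CN = 7.32736 + 47.424 - 44 = 10.75136

10.75136


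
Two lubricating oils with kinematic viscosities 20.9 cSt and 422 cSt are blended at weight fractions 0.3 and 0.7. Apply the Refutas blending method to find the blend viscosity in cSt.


Refutas method: VBN_i = 14.534*ln(ln(visc_i + 0.8)) + 10.975, blended linearly by mass fraction; since VBN is linear in VBI_i = ln(ln(visc_i + 0.8)) and the fractions sum to 1, blend VBI directly: visc = exp(exp(VBI_blend)) - 0.8
VBI_1 = ln(ln(20.9 + 0.8)) = 1.12406
VBI_2 = ln(ln(422 + 0.8)) = 1.79955
VBI_blend = 0.3 * 1.12406 + 0.7 * 1.79955 = 1.5969
visc_blend = exp(exp(1.5969)) - 0.8 = 138.6

138.6 cSt


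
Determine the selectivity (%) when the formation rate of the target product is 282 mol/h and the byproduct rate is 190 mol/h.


Selectivity = desired / (desired + undesired) * 100
Total products = 282 + 190 = 472 mol/h
S = 282 / 472 * 100
= 0.5975 * 100
= 59.75 %

59.75 %


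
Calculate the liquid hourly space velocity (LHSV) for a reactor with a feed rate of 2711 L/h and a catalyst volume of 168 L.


LHSV = volumetric feed rate / catalyst volume
= 2711 L/h / 168 L
= 16.14 h^-1

16.14 h^-1


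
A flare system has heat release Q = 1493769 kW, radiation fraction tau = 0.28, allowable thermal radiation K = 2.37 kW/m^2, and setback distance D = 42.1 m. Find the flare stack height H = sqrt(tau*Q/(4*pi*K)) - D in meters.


tau*Q/(4*pi*K) = 0.28 * 1493769 / (4 * pi * 2.37) = 14043.8
sqrt(14043.8) = 118.507
H = 118.507 - 42.1 = 76.41

76.41 m


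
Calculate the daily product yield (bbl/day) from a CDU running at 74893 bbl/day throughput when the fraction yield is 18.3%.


Crude throughput = 74893 bbl/day
Fraction yield = 18.3%
yield = throughput * fraction / 100
yield = 74893 * 18.3 / 100 = 13705.419

13705.419 bbl/day


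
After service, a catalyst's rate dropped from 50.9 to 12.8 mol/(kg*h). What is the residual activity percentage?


Activity (%) = (rate_used / rate_fresh) * 100
rate_used = 12.8, rate_fresh = 50.9
= (12.8 / 50.9) * 100
= 0.2515 * 100 = 25.15

25.15 %


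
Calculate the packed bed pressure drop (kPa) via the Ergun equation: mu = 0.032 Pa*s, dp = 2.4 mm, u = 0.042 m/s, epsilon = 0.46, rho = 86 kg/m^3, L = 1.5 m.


dp = 2.4 mm = 0.0024 m
Viscous term = 150*0.032*0.042*(1-0.46)^2 / (0.0024^2*0.46^3) = 104853
Inertial term = 1.75*86*0.042^2*(1-0.46) / (0.0024*0.46^3) = 613.683
dP/L = 104853 + 613.683 = 105467 Pa/m
dP = 105467 * 1.5 / 1000 = 158.2 kPa

158.2 kPa


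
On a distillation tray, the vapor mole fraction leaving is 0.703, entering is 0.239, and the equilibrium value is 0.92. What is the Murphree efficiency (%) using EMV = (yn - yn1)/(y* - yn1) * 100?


Murphree vapor efficiency: EMV = (y_n - y_(n-1)) / (y*_n - y_(n-1)) * 100
EMV = (0.703 - 0.239) / (0.92 - 0.239) * 100 = 0.464 / 0.681 * 100 = 68.14

68.14 %


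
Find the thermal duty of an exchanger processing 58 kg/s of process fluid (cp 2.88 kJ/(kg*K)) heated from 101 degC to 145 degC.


Q = m_dot * cp * delta_T
delta_T = 145 - 101 = 44 K
Q = 58 * 2.88 * 44
= 167.04 * 44
= 7349.76 kW

7349.76 kW


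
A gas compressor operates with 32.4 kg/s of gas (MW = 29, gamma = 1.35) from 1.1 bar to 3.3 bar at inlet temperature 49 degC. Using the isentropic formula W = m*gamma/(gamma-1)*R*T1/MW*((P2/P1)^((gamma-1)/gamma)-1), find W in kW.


Isentropic work: W = m*(gamma/(gamma-1))*(R*T1/MW)*((P2/P1)^((gamma-1)/gamma) - 1)
T1 = 49 + 273.15 = 322.15 K
Pressure ratio = 3.3 / 1.1 = 3
Exponent = (1.35 - 1)/1.35 = 0.259259
(P2/P1)^exp - 1 = 3^0.259259 - 1 = 0.32953
W = 32.4 * 1.35 / 0.35 * 8.314 * 322.15 / 29 * 0.32953 = 3803

3803 kW


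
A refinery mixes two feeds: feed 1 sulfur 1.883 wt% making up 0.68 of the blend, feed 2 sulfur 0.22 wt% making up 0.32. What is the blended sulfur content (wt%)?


Linear sulfur blending: S_blend = x1*S1 + x2*S2
Contribution 1: 0.68 * 1.883 = 1.28044 wt%
Contribution 2: 0.32 * 0.22 = 0.0704 wt%
S_blend = 1.28044 + 0.0704 = 1.35084

1.35084 wt%


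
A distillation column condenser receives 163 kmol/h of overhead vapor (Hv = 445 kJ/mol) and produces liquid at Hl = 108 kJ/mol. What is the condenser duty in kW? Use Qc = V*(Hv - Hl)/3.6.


Qc = 163 * (445 - 108) / 3.6 = 163 * 337 / 3.6 = 15260

15260 kW


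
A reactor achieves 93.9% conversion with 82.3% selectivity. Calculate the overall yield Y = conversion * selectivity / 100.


Overall yield = conversion (%) * selectivity (%) / 100
Conversion = 93.9%, Selectivity = 82.3%
Y = 93.9 * 82.3 / 100
= 77.2797 %

77.2797 %


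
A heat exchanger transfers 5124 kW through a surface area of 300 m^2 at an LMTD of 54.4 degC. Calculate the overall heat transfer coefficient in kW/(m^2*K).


From Q = U*A*LMTD, U = Q / (A * LMTD)
U = 5124 / (300 * 54.4) = 5124 / 16320 = 0.3140

0.3140 kW/(m^2*K)


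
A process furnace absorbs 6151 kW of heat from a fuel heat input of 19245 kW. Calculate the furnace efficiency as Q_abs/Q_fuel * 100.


Furnace efficiency = Q_absorbed / Q_fuel * 100
= 6151 / 19245 * 100 = 31.96

31.96 %


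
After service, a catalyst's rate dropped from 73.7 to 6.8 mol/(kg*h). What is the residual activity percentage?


Activity (%) = (rate_used / rate_fresh) * 100
rate_used = 6.8, rate_fresh = 73.7
= (6.8 / 73.7) * 100
= 0.09227 * 100 = 9.227

9.227 %


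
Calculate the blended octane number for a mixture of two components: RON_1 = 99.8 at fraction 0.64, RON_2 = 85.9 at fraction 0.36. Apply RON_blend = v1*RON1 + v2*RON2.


Linear blending: RON_blend = sum(vi * RONi)
Contribution 1: 0.64 * 99.8 = 63.872
Contribution 2: 0.36 * 85.9 = 30.924
RON_blend = 63.872 + 30.924 = 94.796

94.796


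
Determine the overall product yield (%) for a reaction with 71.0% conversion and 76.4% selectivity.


Overall yield = conversion (%) * selectivity (%) / 100
Conversion = 71.0%, Selectivity = 76.4%
Y = 71.0 * 76.4 / 100
= 54.244 %

54.244 %


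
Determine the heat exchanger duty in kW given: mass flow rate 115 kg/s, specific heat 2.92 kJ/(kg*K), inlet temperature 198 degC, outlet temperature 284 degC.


Q = m_dot * cp * delta_T
delta_T = 284 - 198 = 86 K
Q = 115 * 2.92 * 86
= 335.8 * 86
= 28878.8 kW

28878.8 kW


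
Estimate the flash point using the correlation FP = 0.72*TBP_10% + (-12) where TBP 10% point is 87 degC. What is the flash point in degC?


FP = 0.72 * 87 + (-12) = 50.64

50.64 degC


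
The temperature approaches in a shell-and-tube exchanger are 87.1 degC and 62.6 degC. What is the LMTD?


LMTD = (dT1 - dT2) / ln(dT1/dT2)
= (87.1 - 62.6) / ln(87.1 / 62.6) = 24.5 / 0.330292 = 74.18

74.18 degC


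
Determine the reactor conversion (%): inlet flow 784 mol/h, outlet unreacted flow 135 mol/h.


X = (F_in - F_out) / F_in * 100
Moles reacted = 784 - 135 = 649
X = 649 / 784 * 100
= 0.8278 * 100
= 82.78 %

82.78 %


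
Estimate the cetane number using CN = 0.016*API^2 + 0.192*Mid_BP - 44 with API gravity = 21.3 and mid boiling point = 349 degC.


CN = 0.016 * 21.3^2 + 0.192 * 349 - 44
CN = 7.25904 + 67.008 - 44 = 30.26704

30.26704


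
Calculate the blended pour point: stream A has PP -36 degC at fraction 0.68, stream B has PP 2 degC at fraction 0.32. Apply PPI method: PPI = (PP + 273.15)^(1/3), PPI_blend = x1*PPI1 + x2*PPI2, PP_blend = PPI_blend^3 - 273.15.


PPI_1 = (-36 + 273.15)^(1/3) = 6.189768
PPI_2 = (2 + 273.15)^(1/3) = 6.504139
PPI_blend = 0.68 * 6.189768 + 0.32 * 6.504139 = 6.290367
PP_blend = 6.290367^3 - 273.15 = 248.9018 - 273.15 = -24.25

-24.25 degC


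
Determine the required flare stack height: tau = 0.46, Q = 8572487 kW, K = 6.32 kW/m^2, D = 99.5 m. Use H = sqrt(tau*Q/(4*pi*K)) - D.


tau*Q/(4*pi*K) = 0.46 * 8572487 / (4 * pi * 6.32) = 49652.1
sqrt(49652.1) = 222.828
H = 222.828 - 99.5 = 123.3

123.3 m


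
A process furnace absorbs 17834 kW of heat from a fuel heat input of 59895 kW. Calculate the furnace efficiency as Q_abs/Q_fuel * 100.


Furnace efficiency = Q_absorbed / Q_fuel * 100
= 17834 / 59895 * 100 = 29.78

29.78 %


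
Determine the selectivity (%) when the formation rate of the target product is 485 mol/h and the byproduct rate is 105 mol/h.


Selectivity = desired / (desired + undesired) * 100
Total products = 485 + 105 = 590 mol/h
S = 485 / 590 * 100
= 0.8220 * 100
= 82.20 %

82.20 %


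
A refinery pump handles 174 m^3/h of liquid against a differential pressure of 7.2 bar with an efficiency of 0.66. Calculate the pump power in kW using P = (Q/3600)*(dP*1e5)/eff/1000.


Q = 174 / 3600 = 0.0483333 m^3/s
P = 0.0483333 * (7.2 * 1e5) / 0.66 / 1000 = 52.73

52.73 kW


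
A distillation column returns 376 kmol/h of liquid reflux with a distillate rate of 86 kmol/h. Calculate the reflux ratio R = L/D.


Reflux ratio definition: R = L / D (liquid returned / distillate withdrawn)
L = 376 kmol/h, D = 86 kmol/h
R = 376 / 86 = 4.372

4.372


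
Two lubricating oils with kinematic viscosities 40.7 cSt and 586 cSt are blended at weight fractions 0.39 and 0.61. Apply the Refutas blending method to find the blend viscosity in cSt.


Refutas method: VBN_i = 14.534*ln(ln(visc_i + 0.8)) + 10.975, blended linearly by mass fraction; since VBN is linear in VBI_i = ln(ln(visc_i + 0.8)) and the fractions sum to 1, blend VBI directly: visc = exp(exp(VBI_blend)) - 0.8
VBI_1 = ln(ln(40.7 + 0.8)) = 1.31525
VBI_2 = ln(ln(586 + 0.8)) = 1.85233
VBI_blend = 0.39 * 1.31525 + 0.61 * 1.85233 = 1.64287
visc_blend = exp(exp(1.64287)) - 0.8 = 175.1

175.1 cSt


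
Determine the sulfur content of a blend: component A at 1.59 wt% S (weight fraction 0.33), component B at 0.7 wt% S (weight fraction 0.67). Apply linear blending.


Linear sulfur blending: S_blend = x1*S1 + x2*S2
Contribution 1: 0.33 * 1.59 = 0.5247 wt%
Contribution 2: 0.67 * 0.7 = 0.469 wt%
S_blend = 0.5247 + 0.469 = 0.9937

0.9937 wt%


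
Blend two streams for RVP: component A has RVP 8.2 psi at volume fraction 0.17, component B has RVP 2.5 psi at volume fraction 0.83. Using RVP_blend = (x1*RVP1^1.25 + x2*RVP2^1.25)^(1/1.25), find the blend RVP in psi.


Chevron index: RVP_blend = (sum xi*RVPi^1.25)^(1/1.25)
RVP^1.25 terms: 0.17 * 8.2^1.25 + 0.83 * 2.5^1.25 = 4.96811
RVP_blend = 4.96811^(1/1.25) = 3.605

3.605 psi


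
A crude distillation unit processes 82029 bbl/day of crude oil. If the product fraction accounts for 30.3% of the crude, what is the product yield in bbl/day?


Crude throughput = 82029 bbl/day
Fraction yield = 30.3%
yield = throughput * fraction / 100
yield = 82029 * 30.3 / 100 = 24854.787

24854.787 bbl/day


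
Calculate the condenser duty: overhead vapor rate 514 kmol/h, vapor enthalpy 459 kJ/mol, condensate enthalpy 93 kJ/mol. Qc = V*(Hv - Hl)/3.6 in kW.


Qc = 514 * (459 - 93) / 3.6 = 514 * 366 / 3.6 = 52260

52260 kW


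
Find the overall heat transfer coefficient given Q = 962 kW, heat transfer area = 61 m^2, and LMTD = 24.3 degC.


From Q = U*A*LMTD, U = Q / (A * LMTD)
U = 962 / (61 * 24.3) = 962 / 1482.3 = 0.6490

0.6490 kW/(m^2*K)


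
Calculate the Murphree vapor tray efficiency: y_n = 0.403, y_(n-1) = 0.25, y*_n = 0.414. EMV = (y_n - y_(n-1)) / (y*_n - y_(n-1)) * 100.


Murphree vapor efficiency: EMV = (y_n - y_(n-1)) / (y*_n - y_(n-1)) * 100
EMV = (0.403 - 0.25) / (0.414 - 0.25) * 100 = 0.153 / 0.164 * 100 = 93.29

93.29 %


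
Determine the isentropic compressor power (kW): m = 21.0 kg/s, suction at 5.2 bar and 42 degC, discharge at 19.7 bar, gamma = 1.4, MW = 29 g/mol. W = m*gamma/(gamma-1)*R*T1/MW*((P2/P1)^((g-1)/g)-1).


Isentropic work: W = m*(gamma/(gamma-1))*(R*T1/MW)*((P2/P1)^((gamma-1)/gamma) - 1)
T1 = 42 + 273.15 = 315.15 K
Pressure ratio = 19.7 / 5.2 = 3.78846
Exponent = (1.4 - 1)/1.4 = 0.285714
(P2/P1)^exp - 1 = 3.78846^0.285714 - 1 = 0.463103
W = 21.0 * 1.4 / 0.4 * 8.314 * 315.15 / 29 * 0.463103 = 3075

3075 kW


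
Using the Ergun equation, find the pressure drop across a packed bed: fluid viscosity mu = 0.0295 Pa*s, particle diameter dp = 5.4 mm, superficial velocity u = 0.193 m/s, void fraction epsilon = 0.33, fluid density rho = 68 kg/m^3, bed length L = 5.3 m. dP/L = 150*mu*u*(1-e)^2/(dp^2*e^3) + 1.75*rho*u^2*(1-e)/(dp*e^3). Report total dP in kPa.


dp = 5.4 mm = 0.0054 m
Viscous term = 150*0.0295*0.193*(1-0.33)^2 / (0.0054^2*0.33^3) = 365840
Inertial term = 1.75*68*0.193^2*(1-0.33) / (0.0054*0.33^3) = 15303.9
dP/L = 365840 + 15303.9 = 381144 Pa/m
dP = 381144 * 5.3 / 1000 = 2020 kPa

2020 kPa


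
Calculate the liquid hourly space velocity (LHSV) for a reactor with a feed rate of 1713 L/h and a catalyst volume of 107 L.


LHSV = volumetric feed rate / catalyst volume
= 1713 L/h / 107 L
= 16.01 h^-1

16.01 h^-1


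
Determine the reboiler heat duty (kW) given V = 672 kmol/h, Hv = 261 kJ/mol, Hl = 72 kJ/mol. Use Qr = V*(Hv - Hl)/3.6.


Qr = 672 * (261 - 72) / 3.6 = 672 * 189 / 3.6 = 35280

35280 kW


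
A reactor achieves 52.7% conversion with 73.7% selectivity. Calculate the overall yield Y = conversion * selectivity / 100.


Overall yield = conversion (%) * selectivity (%) / 100
Conversion = 52.7%, Selectivity = 73.7%
Y = 52.7 * 73.7 / 100
= 38.8399 %

38.8399 %


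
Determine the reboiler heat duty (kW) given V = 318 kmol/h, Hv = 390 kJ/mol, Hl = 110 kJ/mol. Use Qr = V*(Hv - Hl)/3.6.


Qr = 318 * (390 - 110) / 3.6 = 318 * 280 / 3.6 = 24730

24730 kW


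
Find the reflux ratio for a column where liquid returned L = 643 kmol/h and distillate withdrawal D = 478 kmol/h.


Reflux ratio definition: R = L / D (liquid returned / distillate withdrawn)
L = 643 kmol/h, D = 478 kmol/h
R = 643 / 478 = 1.345

1.345


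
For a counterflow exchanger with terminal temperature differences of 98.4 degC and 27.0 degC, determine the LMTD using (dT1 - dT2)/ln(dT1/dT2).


LMTD = (dT1 - dT2) / ln(dT1/dT2)
= (98.4 - 27.0) / ln(98.4 / 27.0) = 71.4 / 1.2932 = 55.21

55.21 degC


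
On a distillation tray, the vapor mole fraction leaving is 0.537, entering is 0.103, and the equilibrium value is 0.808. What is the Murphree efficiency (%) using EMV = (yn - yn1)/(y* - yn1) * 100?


Murphree vapor efficiency: EMV = (y_n - y_(n-1)) / (y*_n - y_(n-1)) * 100
EMV = (0.537 - 0.103) / (0.808 - 0.103) * 100 = 0.434 / 0.705 * 100 = 61.56

61.56 %


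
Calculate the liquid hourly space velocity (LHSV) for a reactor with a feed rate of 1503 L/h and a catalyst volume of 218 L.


LHSV = volumetric feed rate / catalyst volume
= 1503 L/h / 218 L
= 6.894 h^-1

6.894 h^-1
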